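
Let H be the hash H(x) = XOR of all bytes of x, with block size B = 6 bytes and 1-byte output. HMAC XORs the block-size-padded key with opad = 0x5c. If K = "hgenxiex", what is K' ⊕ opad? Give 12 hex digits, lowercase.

545c5c5c5c5c

Key "hgenxiex" = 68 67 65 6e 78 69 65 78 is 8 bytes > B = 6, so hash it first: H(key) = 08, then zero-pad to 6 bytes: K' = 08 00 00 00 00 00.
XOR each byte with 0x5c: 08⊕5c=54, 00⊕5c=5c, 00⊕5c=5c, 00⊕5c=5c, 00⊕5c=5c, 00⊕5c=5c.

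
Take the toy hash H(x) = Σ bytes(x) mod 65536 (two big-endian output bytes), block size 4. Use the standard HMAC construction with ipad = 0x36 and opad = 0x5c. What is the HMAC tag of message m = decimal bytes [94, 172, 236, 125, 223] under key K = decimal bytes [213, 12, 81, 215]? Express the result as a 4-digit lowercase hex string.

Key decimal bytes [213, 12, 81, 215] = d5 0c 51 d7 is exactly B = 4 bytes: K' = d5 0c 51 d7.
K' ⊕ ipad = e3 3a 67 e1.  K' ⊕ opad = 89 50 0d 8b.
Inner input = (K'⊕ipad) ∥ m = e3 3a 67 e1 ∥ 5e ac ec 7d df.
Inner hash: sum = 227+58+103+225+94+172+236+125+223 = 1463 → 05 b7.
Outer input = (K'⊕opad) ∥ inner = 89 50 0d 8b ∥ 05 b7.
Outer hash (tag): sum = 137+80+13+139+5+183 = 557 → 02 2d.

022d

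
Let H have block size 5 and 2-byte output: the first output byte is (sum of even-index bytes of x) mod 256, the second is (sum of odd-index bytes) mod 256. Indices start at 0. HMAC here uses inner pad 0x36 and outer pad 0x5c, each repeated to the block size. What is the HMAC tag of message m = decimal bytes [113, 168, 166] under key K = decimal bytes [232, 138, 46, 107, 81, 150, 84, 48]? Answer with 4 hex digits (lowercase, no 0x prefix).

79e4

Key decimal bytes [232, 138, 46, 107, 81, 150, 84, 48] = e8 8a 2e 6b 51 96 54 30 is 8 bytes > B = 5, so hash it first: H(key) = bb bb, then zero-pad to 5 bytes: K' = bb bb 00 00 00.
K' ⊕ ipad = 8d 8d 36 36 36.  K' ⊕ opad = e7 e7 5c 5c 5c.
Inner input = (K'⊕ipad) ∥ m = 8d 8d 36 36 36 ∥ 71 a8 a6.
Inner hash: even-index sum = 417 mod 256 = 161; odd-index sum = 474 mod 256 = 218 → a1 da.
Outer input = (K'⊕opad) ∥ inner = e7 e7 5c 5c 5c ∥ a1 da.
Outer hash (tag): even-index sum = 633 mod 256 = 121; odd-index sum = 484 mod 256 = 228 → 79 e4.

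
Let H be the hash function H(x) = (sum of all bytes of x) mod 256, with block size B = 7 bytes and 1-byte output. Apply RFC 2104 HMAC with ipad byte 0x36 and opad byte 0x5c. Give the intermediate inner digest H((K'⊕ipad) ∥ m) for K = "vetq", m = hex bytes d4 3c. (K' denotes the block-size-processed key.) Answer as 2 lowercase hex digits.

ce

Key "vetq" = 76 65 74 71 is 4 bytes ≤ B = 7; zero-pad to 7 bytes: K' = 76 65 74 71 00 00 00.
K' ⊕ ipad = 40 53 42 47 36 36 36.
Inner input = 40 53 42 47 36 36 36 ∥ d4 3c.
Inner hash: sum = 64+83+66+71+54+54+54+212+60 = 718; mod 256 = 206 → ce.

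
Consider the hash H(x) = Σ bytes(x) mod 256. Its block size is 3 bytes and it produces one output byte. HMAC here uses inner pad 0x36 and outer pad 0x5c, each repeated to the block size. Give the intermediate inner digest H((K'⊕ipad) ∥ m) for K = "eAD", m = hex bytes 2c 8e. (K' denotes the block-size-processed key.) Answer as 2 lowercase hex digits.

Key "eAD" = 65 41 44 is exactly B = 3 bytes: K' = 65 41 44.
K' ⊕ ipad = 53 77 72.
Inner input = 53 77 72 ∥ 2c 8e.
Inner hash: sum = 83+119+114+44+142 = 502; mod 256 = 246 → f6.

f6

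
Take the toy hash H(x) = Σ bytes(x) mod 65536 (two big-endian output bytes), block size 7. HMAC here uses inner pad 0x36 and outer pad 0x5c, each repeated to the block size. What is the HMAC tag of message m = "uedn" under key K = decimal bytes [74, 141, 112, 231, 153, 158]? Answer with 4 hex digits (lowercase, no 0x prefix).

Key decimal bytes [74, 141, 112, 231, 153, 158] = 4a 8d 70 e7 99 9e is 6 bytes ≤ B = 7; zero-pad to 7 bytes: K' = 4a 8d 70 e7 99 9e 00.
K' ⊕ ipad = 7c bb 46 d1 af a8 36.  K' ⊕ opad = 16 d1 2c bb c5 c2 5c.
Inner input = (K'⊕ipad) ∥ m = 7c bb 46 d1 af a8 36 ∥ 75 65 64 6e.
Inner hash: sum = 124+187+70+209+175+168+54+117+101+100+110 = 1415 → 05 87.
Outer input = (K'⊕opad) ∥ inner = 16 d1 2c bb c5 c2 5c ∥ 05 87.
Outer hash (tag): sum = 22+209+44+187+197+194+92+5+135 = 1085 → 04 3d.

043d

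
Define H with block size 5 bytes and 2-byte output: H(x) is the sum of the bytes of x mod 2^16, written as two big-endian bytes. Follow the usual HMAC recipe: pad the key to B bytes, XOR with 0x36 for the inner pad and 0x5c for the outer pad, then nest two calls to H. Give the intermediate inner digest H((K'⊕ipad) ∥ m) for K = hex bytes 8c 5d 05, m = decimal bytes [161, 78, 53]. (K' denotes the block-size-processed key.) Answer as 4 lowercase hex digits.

Key hex bytes 8c 5d 05 is 3 bytes ≤ B = 5; zero-pad to 5 bytes: K' = 8c 5d 05 00 00.
K' ⊕ ipad = ba 6b 33 36 36.
Inner input = ba 6b 33 36 36 ∥ a1 4e 35.
Inner hash: sum = 186+107+51+54+54+161+78+53 = 744 → 02 e8.

02e8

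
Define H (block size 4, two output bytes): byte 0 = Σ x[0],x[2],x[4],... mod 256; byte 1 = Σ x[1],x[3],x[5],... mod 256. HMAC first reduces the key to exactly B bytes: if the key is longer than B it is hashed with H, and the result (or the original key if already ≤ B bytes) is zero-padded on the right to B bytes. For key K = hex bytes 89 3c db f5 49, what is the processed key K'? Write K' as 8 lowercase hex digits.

ad310000

|K| = 5 > B = 4, so first hash the key.
H(K): even-index sum = 429 mod 256 = 173; odd-index sum = 305 mod 256 = 49 → ad 31.
Zero-pad H(K) = ad 31 to 4 bytes: K' = ad 31 00 00.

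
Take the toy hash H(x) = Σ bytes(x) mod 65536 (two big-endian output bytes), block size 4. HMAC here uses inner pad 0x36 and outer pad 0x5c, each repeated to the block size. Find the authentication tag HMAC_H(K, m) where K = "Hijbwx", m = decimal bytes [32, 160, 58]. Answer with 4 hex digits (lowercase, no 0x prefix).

023b

Key "Hijbwx" = 48 69 6a 62 77 78 is 6 bytes > B = 4, so hash it first: H(key) = 02 6c, then zero-pad to 4 bytes: K' = 02 6c 00 00.
K' ⊕ ipad = 34 5a 36 36.  K' ⊕ opad = 5e 30 5c 5c.
Inner input = (K'⊕ipad) ∥ m = 34 5a 36 36 ∥ 20 a0 3a.
Inner hash: sum = 52+90+54+54+32+160+58 = 500 → 01 f4.
Outer input = (K'⊕opad) ∥ inner = 5e 30 5c 5c ∥ 01 f4.
Outer hash (tag): sum = 94+48+92+92+1+244 = 571 → 02 3b.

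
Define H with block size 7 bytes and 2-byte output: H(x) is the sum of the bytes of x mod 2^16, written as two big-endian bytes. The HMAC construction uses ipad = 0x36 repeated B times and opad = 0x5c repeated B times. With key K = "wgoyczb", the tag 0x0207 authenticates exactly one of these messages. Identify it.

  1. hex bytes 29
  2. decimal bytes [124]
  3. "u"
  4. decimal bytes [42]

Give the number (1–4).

3

Key "wgoyczb" = 77 67 6f 79 63 7a 62 is exactly B = 7 bytes: K' = 77 67 6f 79 63 7a 62.
K' ⊕ ipad = 41 51 59 4f 55 4c 54; K' ⊕ opad = 2b 3b 33 25 3f 26 3e.
m1: inner = H(41 51 59 4f 55 4c 54 29) = 02 58; tag = H(2b 3b 33 25 3f 26 3e 02 58) = 01bb
m2: inner = H(41 51 59 4f 55 4c 54 7c) = 02 ab; tag = H(2b 3b 33 25 3f 26 3e 02 ab) = 020e
m3: inner = H(41 51 59 4f 55 4c 54 75) = 02 a4; tag = H(2b 3b 33 25 3f 26 3e 02 a4) = 0207 ← matches
m4: inner = H(41 51 59 4f 55 4c 54 2a) = 02 59; tag = H(2b 3b 33 25 3f 26 3e 02 59) = 01bc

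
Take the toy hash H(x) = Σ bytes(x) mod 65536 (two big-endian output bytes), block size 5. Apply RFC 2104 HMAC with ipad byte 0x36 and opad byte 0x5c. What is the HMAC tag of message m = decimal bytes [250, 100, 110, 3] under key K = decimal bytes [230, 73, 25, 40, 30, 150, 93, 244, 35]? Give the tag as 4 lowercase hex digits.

Key decimal bytes [230, 73, 25, 40, 30, 150, 93, 244, 35] = e6 49 19 28 1e 96 5d f4 23 is 9 bytes > B = 5, so hash it first: H(key) = 03 98, then zero-pad to 5 bytes: K' = 03 98 00 00 00.
K' ⊕ ipad = 35 ae 36 36 36.  K' ⊕ opad = 5f c4 5c 5c 5c.
Inner input = (K'⊕ipad) ∥ m = 35 ae 36 36 36 ∥ fa 64 6e 03.
Inner hash: sum = 53+174+54+54+54+250+100+110+3 = 852 → 03 54.
Outer input = (K'⊕opad) ∥ inner = 5f c4 5c 5c 5c ∥ 03 54.
Outer hash (tag): sum = 95+196+92+92+92+3+84 = 654 → 02 8e.

028e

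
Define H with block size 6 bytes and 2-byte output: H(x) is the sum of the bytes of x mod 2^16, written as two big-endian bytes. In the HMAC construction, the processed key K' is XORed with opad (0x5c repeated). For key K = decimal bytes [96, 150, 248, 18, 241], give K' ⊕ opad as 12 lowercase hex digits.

3ccaa44ead5c

Key decimal bytes [96, 150, 248, 18, 241] = 60 96 f8 12 f1 is 5 bytes ≤ B = 6; zero-pad to 6 bytes: K' = 60 96 f8 12 f1 00.
XOR each byte with 0x5c: 60⊕5c=3c, 96⊕5c=ca, f8⊕5c=a4, 12⊕5c=4e, f1⊕5c=ad, 00⊕5c=5c.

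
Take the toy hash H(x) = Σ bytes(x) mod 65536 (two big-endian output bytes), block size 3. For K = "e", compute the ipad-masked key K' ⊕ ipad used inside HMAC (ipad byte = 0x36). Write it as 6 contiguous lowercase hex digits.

Key "e" = 65 is 1 byte ≤ B = 3; zero-pad to 3 bytes: K' = 65 00 00.
XOR each byte with 0x36: 65⊕36=53, 00⊕36=36, 00⊕36=36.

533636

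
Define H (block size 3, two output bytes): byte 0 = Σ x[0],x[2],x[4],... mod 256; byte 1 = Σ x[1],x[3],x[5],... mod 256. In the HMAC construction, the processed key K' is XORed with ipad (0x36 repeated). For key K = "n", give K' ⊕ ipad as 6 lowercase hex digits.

583636

Key "n" = 6e is 1 byte ≤ B = 3; zero-pad to 3 bytes: K' = 6e 00 00.
XOR each byte with 0x36: 6e⊕36=58, 00⊕36=36, 00⊕36=36.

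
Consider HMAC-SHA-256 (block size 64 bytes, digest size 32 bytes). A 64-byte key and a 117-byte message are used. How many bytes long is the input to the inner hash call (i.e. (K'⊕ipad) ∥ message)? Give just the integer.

181

Key is 64 ≤ 64 bytes, zero-padded: |K'| = 64.
Inner input = (K'⊕ipad) ∥ m → 64 + 117 = 181 bytes.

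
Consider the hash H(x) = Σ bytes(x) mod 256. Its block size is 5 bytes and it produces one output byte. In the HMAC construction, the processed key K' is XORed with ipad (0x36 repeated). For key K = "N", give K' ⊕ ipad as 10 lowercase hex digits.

Key "N" = 4e is 1 byte ≤ B = 5; zero-pad to 5 bytes: K' = 4e 00 00 00 00.
XOR each byte with 0x36: 4e⊕36=78, 00⊕36=36, 00⊕36=36, 00⊕36=36, 00⊕36=36.

7836363636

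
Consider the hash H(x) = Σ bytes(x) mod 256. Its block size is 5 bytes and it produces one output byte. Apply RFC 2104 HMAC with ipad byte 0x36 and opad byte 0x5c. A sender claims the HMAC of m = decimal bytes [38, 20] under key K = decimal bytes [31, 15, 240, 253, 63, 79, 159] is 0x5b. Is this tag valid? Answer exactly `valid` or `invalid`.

invalid

Key decimal bytes [31, 15, 240, 253, 63, 79, 159] = 1f 0f f0 fd 3f 4f 9f is 7 bytes > B = 5, so hash it first: H(key) = 48, then zero-pad to 5 bytes: K' = 48 00 00 00 00.
K' ⊕ ipad = 7e 36 36 36 36; K' ⊕ opad = 14 5c 5c 5c 5c.
Inner hash: sum = 126+54+54+54+54+38+20 = 400; mod 256 = 144 → 90.
Outer hash (recomputed tag): sum = 20+92+92+92+92+144 = 532; mod 256 = 20 → 14.
Recomputed tag = 14; claimed = 5b → mismatch.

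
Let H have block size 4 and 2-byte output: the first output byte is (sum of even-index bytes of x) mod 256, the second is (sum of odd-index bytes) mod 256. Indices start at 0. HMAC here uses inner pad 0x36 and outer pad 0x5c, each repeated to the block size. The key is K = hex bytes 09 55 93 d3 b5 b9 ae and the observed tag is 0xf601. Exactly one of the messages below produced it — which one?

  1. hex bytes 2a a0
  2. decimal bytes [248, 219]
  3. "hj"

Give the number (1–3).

Key hex bytes 09 55 93 d3 b5 b9 ae is 7 bytes > B = 4, so hash it first: H(key) = ff e1, then zero-pad to 4 bytes: K' = ff e1 00 00.
K' ⊕ ipad = c9 d7 36 36; K' ⊕ opad = a3 bd 5c 5c.
m1: inner = H(c9 d7 36 36 2a a0) = 29 ad; tag = H(a3 bd 5c 5c 29 ad) = 28c6
m2: inner = H(c9 d7 36 36 f8 db) = f7 e8; tag = H(a3 bd 5c 5c f7 e8) = f601 ← matches
m3: inner = H(c9 d7 36 36 68 6a) = 67 77; tag = H(a3 bd 5c 5c 67 77) = 6690

2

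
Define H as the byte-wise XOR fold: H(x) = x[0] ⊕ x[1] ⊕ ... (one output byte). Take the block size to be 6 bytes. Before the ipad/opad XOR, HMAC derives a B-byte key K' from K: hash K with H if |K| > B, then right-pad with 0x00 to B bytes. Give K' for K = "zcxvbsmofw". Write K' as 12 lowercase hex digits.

|K| = 10 > B = 6, so first hash the key.
H(K): XOR 7a⊕63⊕78⊕76⊕62⊕73⊕6d⊕6f⊕66⊕77 = 15.
Zero-pad H(K) = 15 to 6 bytes: K' = 15 00 00 00 00 00.

150000000000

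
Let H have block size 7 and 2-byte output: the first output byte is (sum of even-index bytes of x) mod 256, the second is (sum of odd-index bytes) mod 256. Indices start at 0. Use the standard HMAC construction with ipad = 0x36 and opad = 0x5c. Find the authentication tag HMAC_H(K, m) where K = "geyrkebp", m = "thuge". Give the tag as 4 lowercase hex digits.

Key "geyrkebp" = 67 65 79 72 6b 65 62 70 is 8 bytes > B = 7, so hash it first: H(key) = ad ac, then zero-pad to 7 bytes: K' = ad ac 00 00 00 00 00.
K' ⊕ ipad = 9b 9a 36 36 36 36 36.  K' ⊕ opad = f1 f0 5c 5c 5c 5c 5c.
Inner input = (K'⊕ipad) ∥ m = 9b 9a 36 36 36 36 36 ∥ 74 68 75 67 65.
Inner hash: even-index sum = 524 mod 256 = 12; odd-index sum = 596 mod 256 = 84 → 0c 54.
Outer input = (K'⊕opad) ∥ inner = f1 f0 5c 5c 5c 5c 5c ∥ 0c 54.
Outer hash (tag): even-index sum = 601 mod 256 = 89; odd-index sum = 436 mod 256 = 180 → 59 b4.

59b4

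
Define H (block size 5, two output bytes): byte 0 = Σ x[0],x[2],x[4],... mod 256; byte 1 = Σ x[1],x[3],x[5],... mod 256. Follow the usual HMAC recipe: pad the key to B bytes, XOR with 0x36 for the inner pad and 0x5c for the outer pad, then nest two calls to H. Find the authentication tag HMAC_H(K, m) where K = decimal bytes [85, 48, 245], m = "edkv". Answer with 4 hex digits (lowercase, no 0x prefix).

1afe

Key decimal bytes [85, 48, 245] = 55 30 f5 is 3 bytes ≤ B = 5; zero-pad to 5 bytes: K' = 55 30 f5 00 00.
K' ⊕ ipad = 63 06 c3 36 36.  K' ⊕ opad = 09 6c a9 5c 5c.
Inner input = (K'⊕ipad) ∥ m = 63 06 c3 36 36 ∥ 65 64 6b 76.
Inner hash: even-index sum = 566 mod 256 = 54; odd-index sum = 268 mod 256 = 12 → 36 0c.
Outer input = (K'⊕opad) ∥ inner = 09 6c a9 5c 5c ∥ 36 0c.
Outer hash (tag): even-index sum = 282 mod 256 = 26; odd-index sum = 254 mod 256 = 254 → 1a fe.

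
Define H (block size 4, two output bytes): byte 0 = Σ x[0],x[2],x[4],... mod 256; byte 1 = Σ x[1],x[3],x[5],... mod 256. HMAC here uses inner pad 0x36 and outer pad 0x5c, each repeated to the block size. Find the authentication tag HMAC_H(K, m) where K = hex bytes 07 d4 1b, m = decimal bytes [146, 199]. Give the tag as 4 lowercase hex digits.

92c3

Key hex bytes 07 d4 1b is 3 bytes ≤ B = 4; zero-pad to 4 bytes: K' = 07 d4 1b 00.
K' ⊕ ipad = 31 e2 2d 36.  K' ⊕ opad = 5b 88 47 5c.
Inner input = (K'⊕ipad) ∥ m = 31 e2 2d 36 ∥ 92 c7.
Inner hash: even-index sum = 240 mod 256 = 240; odd-index sum = 479 mod 256 = 223 → f0 df.
Outer input = (K'⊕opad) ∥ inner = 5b 88 47 5c ∥ f0 df.
Outer hash (tag): even-index sum = 402 mod 256 = 146; odd-index sum = 451 mod 256 = 195 → 92 c3.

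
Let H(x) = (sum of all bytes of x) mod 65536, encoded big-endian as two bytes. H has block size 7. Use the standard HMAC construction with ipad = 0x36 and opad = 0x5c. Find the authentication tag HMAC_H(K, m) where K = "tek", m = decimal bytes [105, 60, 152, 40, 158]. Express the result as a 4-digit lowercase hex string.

Key "tek" = 74 65 6b is 3 bytes ≤ B = 7; zero-pad to 7 bytes: K' = 74 65 6b 00 00 00 00.
K' ⊕ ipad = 42 53 5d 36 36 36 36.  K' ⊕ opad = 28 39 37 5c 5c 5c 5c.
Inner input = (K'⊕ipad) ∥ m = 42 53 5d 36 36 36 36 ∥ 69 3c 98 28 9e.
Inner hash: sum = 66+83+93+54+54+54+54+105+60+152+40+158 = 973 → 03 cd.
Outer input = (K'⊕opad) ∥ inner = 28 39 37 5c 5c 5c 5c ∥ 03 cd.
Outer hash (tag): sum = 40+57+55+92+92+92+92+3+205 = 728 → 02 d8.

02d8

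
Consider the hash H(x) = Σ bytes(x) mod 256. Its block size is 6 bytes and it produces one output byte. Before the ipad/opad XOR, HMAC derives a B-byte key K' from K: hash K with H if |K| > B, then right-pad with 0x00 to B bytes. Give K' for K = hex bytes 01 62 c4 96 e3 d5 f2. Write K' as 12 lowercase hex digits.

670000000000

|K| = 7 > B = 6, so first hash the key.
H(K): sum = 1+98+196+150+227+213+242 = 1127; mod 256 = 103 → 67.
Zero-pad H(K) = 67 to 6 bytes: K' = 67 00 00 00 00 00.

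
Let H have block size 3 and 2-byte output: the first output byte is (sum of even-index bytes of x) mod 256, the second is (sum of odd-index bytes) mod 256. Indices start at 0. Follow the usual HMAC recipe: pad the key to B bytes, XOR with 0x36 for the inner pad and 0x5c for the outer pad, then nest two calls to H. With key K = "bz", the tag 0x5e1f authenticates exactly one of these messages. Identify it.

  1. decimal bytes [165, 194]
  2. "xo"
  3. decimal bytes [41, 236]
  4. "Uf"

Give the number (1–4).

Key "bz" = 62 7a is 2 bytes ≤ B = 3; zero-pad to 3 bytes: K' = 62 7a 00.
K' ⊕ ipad = 54 4c 36; K' ⊕ opad = 3e 26 5c.
m1: inner = H(54 4c 36 a5 c2) = 4c f1; tag = H(3e 26 5c 4c f1) = 8b72
m2: inner = H(54 4c 36 78 6f) = f9 c4; tag = H(3e 26 5c f9 c4) = 5e1f ← matches
m3: inner = H(54 4c 36 29 ec) = 76 75; tag = H(3e 26 5c 76 75) = 0f9c
m4: inner = H(54 4c 36 55 66) = f0 a1; tag = H(3e 26 5c f0 a1) = 3b16

2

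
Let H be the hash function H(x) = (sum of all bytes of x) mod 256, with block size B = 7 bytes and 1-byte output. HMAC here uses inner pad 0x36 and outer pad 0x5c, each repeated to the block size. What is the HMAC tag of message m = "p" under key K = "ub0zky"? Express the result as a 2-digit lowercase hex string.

Key "ub0zky" = 75 62 30 7a 6b 79 is 6 bytes ≤ B = 7; zero-pad to 7 bytes: K' = 75 62 30 7a 6b 79 00.
K' ⊕ ipad = 43 54 06 4c 5d 4f 36.  K' ⊕ opad = 29 3e 6c 26 37 25 5c.
Inner input = (K'⊕ipad) ∥ m = 43 54 06 4c 5d 4f 36 ∥ 70.
Inner hash: sum = 67+84+6+76+93+79+54+112 = 571; mod 256 = 59 → 3b.
Outer input = (K'⊕opad) ∥ inner = 29 3e 6c 26 37 25 5c ∥ 3b.
Outer hash (tag): sum = 41+62+108+38+55+37+92+59 = 492; mod 256 = 236 → ec.

ec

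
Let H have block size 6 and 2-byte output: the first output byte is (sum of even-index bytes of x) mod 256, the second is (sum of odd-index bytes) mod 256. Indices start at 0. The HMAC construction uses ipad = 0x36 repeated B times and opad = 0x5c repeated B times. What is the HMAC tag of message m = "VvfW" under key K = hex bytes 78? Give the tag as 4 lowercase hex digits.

5283

Key hex bytes 78 is 1 byte ≤ B = 6; zero-pad to 6 bytes: K' = 78 00 00 00 00 00.
K' ⊕ ipad = 4e 36 36 36 36 36.  K' ⊕ opad = 24 5c 5c 5c 5c 5c.
Inner input = (K'⊕ipad) ∥ m = 4e 36 36 36 36 36 ∥ 56 76 66 57.
Inner hash: even-index sum = 374 mod 256 = 118; odd-index sum = 367 mod 256 = 111 → 76 6f.
Outer input = (K'⊕opad) ∥ inner = 24 5c 5c 5c 5c 5c ∥ 76 6f.
Outer hash (tag): even-index sum = 338 mod 256 = 82; odd-index sum = 387 mod 256 = 131 → 52 83.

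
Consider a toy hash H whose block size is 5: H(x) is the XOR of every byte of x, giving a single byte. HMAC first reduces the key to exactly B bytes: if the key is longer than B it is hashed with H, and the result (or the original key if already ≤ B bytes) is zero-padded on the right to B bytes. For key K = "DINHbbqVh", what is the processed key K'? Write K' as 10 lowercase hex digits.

4400000000

|K| = 9 > B = 5, so first hash the key.
H(K): XOR 44⊕49⊕4e⊕48⊕62⊕62⊕71⊕56⊕68 = 44.
Zero-pad H(K) = 44 to 5 bytes: K' = 44 00 00 00 00.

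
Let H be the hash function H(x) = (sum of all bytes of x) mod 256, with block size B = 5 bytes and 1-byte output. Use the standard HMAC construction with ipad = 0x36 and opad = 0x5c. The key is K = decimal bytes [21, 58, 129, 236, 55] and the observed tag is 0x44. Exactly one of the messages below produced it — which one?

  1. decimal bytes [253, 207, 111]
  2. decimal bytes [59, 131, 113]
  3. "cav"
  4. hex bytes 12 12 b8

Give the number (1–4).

4

Key decimal bytes [21, 58, 129, 236, 55] = 15 3a 81 ec 37 is exactly B = 5 bytes: K' = 15 3a 81 ec 37.
K' ⊕ ipad = 23 0c b7 da 01; K' ⊕ opad = 49 66 dd b0 6b.
m1: inner = H(23 0c b7 da 01 fd cf 6f) = fc; tag = H(49 66 dd b0 6b fc) = a3
m2: inner = H(23 0c b7 da 01 3b 83 71) = f0; tag = H(49 66 dd b0 6b f0) = 97
m3: inner = H(23 0c b7 da 01 63 61 76) = fb; tag = H(49 66 dd b0 6b fb) = a2
m4: inner = H(23 0c b7 da 01 12 12 b8) = 9d; tag = H(49 66 dd b0 6b 9d) = 44 ← matches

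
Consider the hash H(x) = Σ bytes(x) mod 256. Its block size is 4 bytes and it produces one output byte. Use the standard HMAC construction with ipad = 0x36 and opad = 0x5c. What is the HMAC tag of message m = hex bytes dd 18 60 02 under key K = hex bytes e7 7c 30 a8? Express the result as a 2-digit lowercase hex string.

Key hex bytes e7 7c 30 a8 is exactly B = 4 bytes: K' = e7 7c 30 a8.
K' ⊕ ipad = d1 4a 06 9e.  K' ⊕ opad = bb 20 6c f4.
Inner input = (K'⊕ipad) ∥ m = d1 4a 06 9e ∥ dd 18 60 02.
Inner hash: sum = 209+74+6+158+221+24+96+2 = 790; mod 256 = 22 → 16.
Outer input = (K'⊕opad) ∥ inner = bb 20 6c f4 ∥ 16.
Outer hash (tag): sum = 187+32+108+244+22 = 593; mod 256 = 81 → 51.

51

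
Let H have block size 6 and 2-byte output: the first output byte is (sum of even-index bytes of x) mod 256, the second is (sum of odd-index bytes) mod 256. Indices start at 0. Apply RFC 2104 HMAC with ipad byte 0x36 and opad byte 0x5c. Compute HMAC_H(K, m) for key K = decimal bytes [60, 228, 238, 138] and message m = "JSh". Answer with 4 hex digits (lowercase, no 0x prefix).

Key decimal bytes [60, 228, 238, 138] = 3c e4 ee 8a is 4 bytes ≤ B = 6; zero-pad to 6 bytes: K' = 3c e4 ee 8a 00 00.
K' ⊕ ipad = 0a d2 d8 bc 36 36.  K' ⊕ opad = 60 b8 b2 d6 5c 5c.
Inner input = (K'⊕ipad) ∥ m = 0a d2 d8 bc 36 36 ∥ 4a 53 68.
Inner hash: even-index sum = 458 mod 256 = 202; odd-index sum = 535 mod 256 = 23 → ca 17.
Outer input = (K'⊕opad) ∥ inner = 60 b8 b2 d6 5c 5c ∥ ca 17.
Outer hash (tag): even-index sum = 568 mod 256 = 56; odd-index sum = 513 mod 256 = 1 → 38 01.

3801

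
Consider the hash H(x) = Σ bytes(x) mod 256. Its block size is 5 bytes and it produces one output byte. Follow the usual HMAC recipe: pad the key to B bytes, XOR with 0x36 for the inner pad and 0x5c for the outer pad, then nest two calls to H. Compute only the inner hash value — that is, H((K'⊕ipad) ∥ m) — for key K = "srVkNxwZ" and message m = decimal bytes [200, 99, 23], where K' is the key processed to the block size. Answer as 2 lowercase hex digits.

25

Key "srVkNxwZ" = 73 72 56 6b 4e 78 77 5a is 8 bytes > B = 5, so hash it first: H(key) = 3d, then zero-pad to 5 bytes: K' = 3d 00 00 00 00.
K' ⊕ ipad = 0b 36 36 36 36.
Inner input = 0b 36 36 36 36 ∥ c8 63 17.
Inner hash: sum = 11+54+54+54+54+200+99+23 = 549; mod 256 = 37 → 25.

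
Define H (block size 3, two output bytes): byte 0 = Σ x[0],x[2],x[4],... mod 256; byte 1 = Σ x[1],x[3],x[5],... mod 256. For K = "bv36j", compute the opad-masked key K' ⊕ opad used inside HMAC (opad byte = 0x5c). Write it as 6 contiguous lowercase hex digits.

Key "bv36j" = 62 76 33 36 6a is 5 bytes > B = 3, so hash it first: H(key) = ff ac, then zero-pad to 3 bytes: K' = ff ac 00.
XOR each byte with 0x5c: ff⊕5c=a3, ac⊕5c=f0, 00⊕5c=5c.

a3f05c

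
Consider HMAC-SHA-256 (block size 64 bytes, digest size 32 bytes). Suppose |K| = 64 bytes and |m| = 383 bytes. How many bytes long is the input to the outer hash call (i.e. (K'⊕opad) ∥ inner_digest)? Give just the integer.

Key is 64 ≤ 64 bytes, zero-padded: |K'| = 64.
Outer input = (K'⊕opad) ∥ H(inner) → 64 + 32 = 96 bytes.

96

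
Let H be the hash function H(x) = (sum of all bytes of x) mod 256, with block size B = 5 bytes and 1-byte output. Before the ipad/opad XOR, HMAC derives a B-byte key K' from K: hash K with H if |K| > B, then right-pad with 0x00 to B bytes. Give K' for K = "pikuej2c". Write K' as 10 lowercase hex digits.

1d00000000

|K| = 8 > B = 5, so first hash the key.
H(K): sum = 112+105+107+117+101+106+50+99 = 797; mod 256 = 29 → 1d.
Zero-pad H(K) = 1d to 5 bytes: K' = 1d 00 00 00 00.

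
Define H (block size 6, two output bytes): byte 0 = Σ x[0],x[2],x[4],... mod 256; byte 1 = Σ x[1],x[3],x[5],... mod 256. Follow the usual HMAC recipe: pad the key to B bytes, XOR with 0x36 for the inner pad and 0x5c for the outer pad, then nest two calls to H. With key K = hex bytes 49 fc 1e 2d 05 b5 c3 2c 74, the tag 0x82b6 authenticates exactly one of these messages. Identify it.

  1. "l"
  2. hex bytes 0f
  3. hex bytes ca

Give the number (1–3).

3

Key hex bytes 49 fc 1e 2d 05 b5 c3 2c 74 is 9 bytes > B = 6, so hash it first: H(key) = a3 0a, then zero-pad to 6 bytes: K' = a3 0a 00 00 00 00.
K' ⊕ ipad = 95 3c 36 36 36 36; K' ⊕ opad = ff 56 5c 5c 5c 5c.
m1: inner = H(95 3c 36 36 36 36 6c) = 6d a8; tag = H(ff 56 5c 5c 5c 5c 6d a8) = 24b6
m2: inner = H(95 3c 36 36 36 36 0f) = 10 a8; tag = H(ff 56 5c 5c 5c 5c 10 a8) = c7b6
m3: inner = H(95 3c 36 36 36 36 ca) = cb a8; tag = H(ff 56 5c 5c 5c 5c cb a8) = 82b6 ← matches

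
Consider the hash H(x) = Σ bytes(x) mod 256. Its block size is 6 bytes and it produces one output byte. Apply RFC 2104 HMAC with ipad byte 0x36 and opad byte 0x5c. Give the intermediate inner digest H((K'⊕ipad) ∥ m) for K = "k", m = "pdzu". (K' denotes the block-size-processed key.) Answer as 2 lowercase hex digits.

2e

Key "k" = 6b is 1 byte ≤ B = 6; zero-pad to 6 bytes: K' = 6b 00 00 00 00 00.
K' ⊕ ipad = 5d 36 36 36 36 36.
Inner input = 5d 36 36 36 36 36 ∥ 70 64 7a 75.
Inner hash: sum = 93+54+54+54+54+54+112+100+122+117 = 814; mod 256 = 46 → 2e.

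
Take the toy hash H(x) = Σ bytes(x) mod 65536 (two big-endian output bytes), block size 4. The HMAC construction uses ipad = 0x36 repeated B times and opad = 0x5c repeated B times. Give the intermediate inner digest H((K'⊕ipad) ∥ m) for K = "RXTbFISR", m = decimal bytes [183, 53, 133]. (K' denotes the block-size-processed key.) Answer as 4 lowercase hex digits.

Key "RXTbFISR" = 52 58 54 62 46 49 53 52 is 8 bytes > B = 4, so hash it first: H(key) = 02 94, then zero-pad to 4 bytes: K' = 02 94 00 00.
K' ⊕ ipad = 34 a2 36 36.
Inner input = 34 a2 36 36 ∥ b7 35 85.
Inner hash: sum = 52+162+54+54+183+53+133 = 691 → 02 b3.

02b3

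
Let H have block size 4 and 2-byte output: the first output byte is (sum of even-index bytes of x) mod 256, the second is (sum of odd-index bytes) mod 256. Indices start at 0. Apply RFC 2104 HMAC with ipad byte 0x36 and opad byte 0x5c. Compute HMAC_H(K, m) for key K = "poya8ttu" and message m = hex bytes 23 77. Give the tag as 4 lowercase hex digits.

Key "poya8ttu" = 70 6f 79 61 38 74 74 75 is 8 bytes > B = 4, so hash it first: H(key) = 95 b9, then zero-pad to 4 bytes: K' = 95 b9 00 00.
K' ⊕ ipad = a3 8f 36 36.  K' ⊕ opad = c9 e5 5c 5c.
Inner input = (K'⊕ipad) ∥ m = a3 8f 36 36 ∥ 23 77.
Inner hash: even-index sum = 252 mod 256 = 252; odd-index sum = 316 mod 256 = 60 → fc 3c.
Outer input = (K'⊕opad) ∥ inner = c9 e5 5c 5c ∥ fc 3c.
Outer hash (tag): even-index sum = 545 mod 256 = 33; odd-index sum = 381 mod 256 = 125 → 21 7d.

217d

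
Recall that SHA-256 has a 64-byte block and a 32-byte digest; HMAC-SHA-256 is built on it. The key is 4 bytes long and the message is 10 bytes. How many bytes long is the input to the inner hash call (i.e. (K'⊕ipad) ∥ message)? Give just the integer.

Key is 4 ≤ 64 bytes, zero-padded: |K'| = 64.
Inner input = (K'⊕ipad) ∥ m → 64 + 10 = 74 bytes.

74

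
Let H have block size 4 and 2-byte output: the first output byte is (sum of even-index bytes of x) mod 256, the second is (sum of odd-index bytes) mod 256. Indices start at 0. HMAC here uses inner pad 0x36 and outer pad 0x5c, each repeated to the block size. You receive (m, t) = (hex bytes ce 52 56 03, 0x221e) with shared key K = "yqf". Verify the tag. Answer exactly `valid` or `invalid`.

invalid

Key "yqf" = 79 71 66 is 3 bytes ≤ B = 4; zero-pad to 4 bytes: K' = 79 71 66 00.
K' ⊕ ipad = 4f 47 50 36; K' ⊕ opad = 25 2d 3a 5c.
Inner hash: even-index sum = 451 mod 256 = 195; odd-index sum = 210 mod 256 = 210 → c3 d2.
Outer hash (recomputed tag): even-index sum = 290 mod 256 = 34; odd-index sum = 347 mod 256 = 91 → 22 5b.
Recomputed tag = 225b; claimed = 221e → mismatch.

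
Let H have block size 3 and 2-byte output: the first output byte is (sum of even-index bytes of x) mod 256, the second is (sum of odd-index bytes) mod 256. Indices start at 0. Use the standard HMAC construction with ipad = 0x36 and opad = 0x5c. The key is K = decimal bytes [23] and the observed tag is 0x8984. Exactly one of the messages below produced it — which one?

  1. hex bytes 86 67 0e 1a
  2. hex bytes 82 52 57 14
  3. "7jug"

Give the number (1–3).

3

Key decimal bytes [23] = 17 is 1 byte ≤ B = 3; zero-pad to 3 bytes: K' = 17 00 00.
K' ⊕ ipad = 21 36 36; K' ⊕ opad = 4b 5c 5c.
m1: inner = H(21 36 36 86 67 0e 1a) = d8 ca; tag = H(4b 5c 5c d8 ca) = 7134
m2: inner = H(21 36 36 82 52 57 14) = bd 0f; tag = H(4b 5c 5c bd 0f) = b619
m3: inner = H(21 36 36 37 6a 75 67) = 28 e2; tag = H(4b 5c 5c 28 e2) = 8984 ← matches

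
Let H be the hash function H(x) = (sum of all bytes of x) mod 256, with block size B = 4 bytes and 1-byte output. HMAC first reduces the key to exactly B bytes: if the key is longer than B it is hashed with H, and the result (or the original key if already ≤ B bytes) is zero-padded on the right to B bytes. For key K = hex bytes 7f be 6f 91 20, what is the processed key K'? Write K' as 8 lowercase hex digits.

5d000000

|K| = 5 > B = 4, so first hash the key.
H(K): sum = 127+190+111+145+32 = 605; mod 256 = 93 → 5d.
Zero-pad H(K) = 5d to 4 bytes: K' = 5d 00 00 00.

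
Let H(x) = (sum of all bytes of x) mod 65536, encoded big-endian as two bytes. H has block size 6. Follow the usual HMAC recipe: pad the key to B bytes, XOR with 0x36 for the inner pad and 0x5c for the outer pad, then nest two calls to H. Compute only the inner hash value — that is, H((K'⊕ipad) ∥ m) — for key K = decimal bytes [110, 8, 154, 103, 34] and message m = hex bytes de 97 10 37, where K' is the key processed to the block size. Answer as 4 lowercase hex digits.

Key decimal bytes [110, 8, 154, 103, 34] = 6e 08 9a 67 22 is 5 bytes ≤ B = 6; zero-pad to 6 bytes: K' = 6e 08 9a 67 22 00.
K' ⊕ ipad = 58 3e ac 51 14 36.
Inner input = 58 3e ac 51 14 36 ∥ de 97 10 37.
Inner hash: sum = 88+62+172+81+20+54+222+151+16+55 = 921 → 03 99.

0399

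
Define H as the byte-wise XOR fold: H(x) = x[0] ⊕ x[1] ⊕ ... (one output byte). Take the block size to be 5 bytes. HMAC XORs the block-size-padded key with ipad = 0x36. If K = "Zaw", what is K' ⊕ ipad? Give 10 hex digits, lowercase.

6c57413636

Key "Zaw" = 5a 61 77 is 3 bytes ≤ B = 5; zero-pad to 5 bytes: K' = 5a 61 77 00 00.
XOR each byte with 0x36: 5a⊕36=6c, 61⊕36=57, 77⊕36=41, 00⊕36=36, 00⊕36=36.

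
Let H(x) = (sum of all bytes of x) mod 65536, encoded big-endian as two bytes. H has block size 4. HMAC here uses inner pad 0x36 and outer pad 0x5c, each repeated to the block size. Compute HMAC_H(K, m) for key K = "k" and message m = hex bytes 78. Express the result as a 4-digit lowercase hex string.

Key "k" = 6b is 1 byte ≤ B = 4; zero-pad to 4 bytes: K' = 6b 00 00 00.
K' ⊕ ipad = 5d 36 36 36.  K' ⊕ opad = 37 5c 5c 5c.
Inner input = (K'⊕ipad) ∥ m = 5d 36 36 36 ∥ 78.
Inner hash: sum = 93+54+54+54+120 = 375 → 01 77.
Outer input = (K'⊕opad) ∥ inner = 37 5c 5c 5c ∥ 01 77.
Outer hash (tag): sum = 55+92+92+92+1+119 = 451 → 01 c3.

01c3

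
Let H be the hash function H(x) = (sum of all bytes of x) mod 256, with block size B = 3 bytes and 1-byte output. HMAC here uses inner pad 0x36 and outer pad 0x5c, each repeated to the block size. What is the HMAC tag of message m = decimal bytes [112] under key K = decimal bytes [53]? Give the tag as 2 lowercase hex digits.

00

Key decimal bytes [53] = 35 is 1 byte ≤ B = 3; zero-pad to 3 bytes: K' = 35 00 00.
K' ⊕ ipad = 03 36 36.  K' ⊕ opad = 69 5c 5c.
Inner input = (K'⊕ipad) ∥ m = 03 36 36 ∥ 70.
Inner hash: sum = 3+54+54+112 = 223 → df.
Outer input = (K'⊕opad) ∥ inner = 69 5c 5c ∥ df.
Outer hash (tag): sum = 105+92+92+223 = 512; mod 256 = 0 → 00.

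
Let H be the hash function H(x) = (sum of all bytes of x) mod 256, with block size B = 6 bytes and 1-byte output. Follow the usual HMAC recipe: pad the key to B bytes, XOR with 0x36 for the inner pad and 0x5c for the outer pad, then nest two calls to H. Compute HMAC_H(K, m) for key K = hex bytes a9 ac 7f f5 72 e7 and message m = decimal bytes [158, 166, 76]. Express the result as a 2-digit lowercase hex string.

84

Key hex bytes a9 ac 7f f5 72 e7 is exactly B = 6 bytes: K' = a9 ac 7f f5 72 e7.
K' ⊕ ipad = 9f 9a 49 c3 44 d1.  K' ⊕ opad = f5 f0 23 a9 2e bb.
Inner input = (K'⊕ipad) ∥ m = 9f 9a 49 c3 44 d1 ∥ 9e a6 4c.
Inner hash: sum = 159+154+73+195+68+209+158+166+76 = 1258; mod 256 = 234 → ea.
Outer input = (K'⊕opad) ∥ inner = f5 f0 23 a9 2e bb ∥ ea.
Outer hash (tag): sum = 245+240+35+169+46+187+234 = 1156; mod 256 = 132 → 84.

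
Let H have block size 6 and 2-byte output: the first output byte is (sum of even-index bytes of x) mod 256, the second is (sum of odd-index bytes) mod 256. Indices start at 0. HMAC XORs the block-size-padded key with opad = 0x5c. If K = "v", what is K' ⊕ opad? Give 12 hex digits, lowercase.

Key "v" = 76 is 1 byte ≤ B = 6; zero-pad to 6 bytes: K' = 76 00 00 00 00 00.
XOR each byte with 0x5c: 76⊕5c=2a, 00⊕5c=5c, 00⊕5c=5c, 00⊕5c=5c, 00⊕5c=5c, 00⊕5c=5c.

2a5c5c5c5c5c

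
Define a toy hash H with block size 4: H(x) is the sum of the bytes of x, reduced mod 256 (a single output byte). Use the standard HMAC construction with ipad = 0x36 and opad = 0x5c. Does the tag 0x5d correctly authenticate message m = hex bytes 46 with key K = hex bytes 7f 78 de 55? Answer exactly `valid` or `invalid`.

Key hex bytes 7f 78 de 55 is exactly B = 4 bytes: K' = 7f 78 de 55.
K' ⊕ ipad = 49 4e e8 63; K' ⊕ opad = 23 24 82 09.
Inner hash: sum = 73+78+232+99+70 = 552; mod 256 = 40 → 28.
Outer hash (recomputed tag): sum = 35+36+130+9+40 = 250 → fa.
Recomputed tag = fa; claimed = 5d → mismatch.

invalid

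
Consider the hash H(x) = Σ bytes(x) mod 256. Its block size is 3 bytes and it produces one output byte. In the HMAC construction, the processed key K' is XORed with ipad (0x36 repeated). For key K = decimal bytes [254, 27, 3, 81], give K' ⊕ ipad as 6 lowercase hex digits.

5b3636

Key decimal bytes [254, 27, 3, 81] = fe 1b 03 51 is 4 bytes > B = 3, so hash it first: H(key) = 6d, then zero-pad to 3 bytes: K' = 6d 00 00.
XOR each byte with 0x36: 6d⊕36=5b, 00⊕36=36, 00⊕36=36.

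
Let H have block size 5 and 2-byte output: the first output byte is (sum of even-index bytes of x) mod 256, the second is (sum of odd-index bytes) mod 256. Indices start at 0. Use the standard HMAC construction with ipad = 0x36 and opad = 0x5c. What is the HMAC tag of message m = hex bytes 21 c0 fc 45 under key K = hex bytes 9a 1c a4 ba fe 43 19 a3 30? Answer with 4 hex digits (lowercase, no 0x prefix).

6e60

Key hex bytes 9a 1c a4 ba fe 43 19 a3 30 is 9 bytes > B = 5, so hash it first: H(key) = 85 bc, then zero-pad to 5 bytes: K' = 85 bc 00 00 00.
K' ⊕ ipad = b3 8a 36 36 36.  K' ⊕ opad = d9 e0 5c 5c 5c.
Inner input = (K'⊕ipad) ∥ m = b3 8a 36 36 36 ∥ 21 c0 fc 45.
Inner hash: even-index sum = 548 mod 256 = 36; odd-index sum = 477 mod 256 = 221 → 24 dd.
Outer input = (K'⊕opad) ∥ inner = d9 e0 5c 5c 5c ∥ 24 dd.
Outer hash (tag): even-index sum = 622 mod 256 = 110; odd-index sum = 352 mod 256 = 96 → 6e 60.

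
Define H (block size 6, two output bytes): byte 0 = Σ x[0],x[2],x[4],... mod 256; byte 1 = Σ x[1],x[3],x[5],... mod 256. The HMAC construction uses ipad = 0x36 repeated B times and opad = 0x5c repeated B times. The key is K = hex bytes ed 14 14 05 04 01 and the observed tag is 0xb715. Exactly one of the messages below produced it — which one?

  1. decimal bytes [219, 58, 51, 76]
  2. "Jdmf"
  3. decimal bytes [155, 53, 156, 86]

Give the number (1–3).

Key hex bytes ed 14 14 05 04 01 is exactly B = 6 bytes: K' = ed 14 14 05 04 01.
K' ⊕ ipad = db 22 22 33 32 37; K' ⊕ opad = b1 48 48 59 58 5d.
m1: inner = H(db 22 22 33 32 37 db 3a 33 4c) = 3d 12; tag = H(b1 48 48 59 58 5d 3d 12) = 8e10
m2: inner = H(db 22 22 33 32 37 4a 64 6d 66) = e6 56; tag = H(b1 48 48 59 58 5d e6 56) = 3754
m3: inner = H(db 22 22 33 32 37 9b 35 9c 56) = 66 17; tag = H(b1 48 48 59 58 5d 66 17) = b715 ← matches

3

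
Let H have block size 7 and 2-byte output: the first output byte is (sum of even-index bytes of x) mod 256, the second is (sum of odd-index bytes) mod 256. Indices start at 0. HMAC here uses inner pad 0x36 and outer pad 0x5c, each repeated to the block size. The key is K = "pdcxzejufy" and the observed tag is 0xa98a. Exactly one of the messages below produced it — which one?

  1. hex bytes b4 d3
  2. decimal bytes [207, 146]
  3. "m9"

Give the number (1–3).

Key "pdcxzejufy" = 70 64 63 78 7a 65 6a 75 66 79 is 10 bytes > B = 7, so hash it first: H(key) = 1d 2f, then zero-pad to 7 bytes: K' = 1d 2f 00 00 00 00 00.
K' ⊕ ipad = 2b 19 36 36 36 36 36; K' ⊕ opad = 41 73 5c 5c 5c 5c 5c.
m1: inner = H(2b 19 36 36 36 36 36 b4 d3) = a0 39; tag = H(41 73 5c 5c 5c 5c 5c a0 39) = 8ecb
m2: inner = H(2b 19 36 36 36 36 36 cf 92) = 5f 54; tag = H(41 73 5c 5c 5c 5c 5c 5f 54) = a98a ← matches
m3: inner = H(2b 19 36 36 36 36 36 6d 39) = 06 f2; tag = H(41 73 5c 5c 5c 5c 5c 06 f2) = 4731

2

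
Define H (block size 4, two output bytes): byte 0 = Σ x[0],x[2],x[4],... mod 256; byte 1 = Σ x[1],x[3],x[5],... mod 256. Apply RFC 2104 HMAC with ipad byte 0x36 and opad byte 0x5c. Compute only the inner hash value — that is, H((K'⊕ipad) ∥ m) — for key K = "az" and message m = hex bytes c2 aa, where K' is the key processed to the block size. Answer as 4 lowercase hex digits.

Key "az" = 61 7a is 2 bytes ≤ B = 4; zero-pad to 4 bytes: K' = 61 7a 00 00.
K' ⊕ ipad = 57 4c 36 36.
Inner input = 57 4c 36 36 ∥ c2 aa.
Inner hash: even-index sum = 335 mod 256 = 79; odd-index sum = 300 mod 256 = 44 → 4f 2c.

4f2c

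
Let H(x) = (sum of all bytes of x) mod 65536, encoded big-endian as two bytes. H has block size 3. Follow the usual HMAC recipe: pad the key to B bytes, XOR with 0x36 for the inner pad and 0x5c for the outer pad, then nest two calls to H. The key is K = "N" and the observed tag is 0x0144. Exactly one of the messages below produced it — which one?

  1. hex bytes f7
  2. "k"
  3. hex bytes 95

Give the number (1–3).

3

Key "N" = 4e is 1 byte ≤ B = 3; zero-pad to 3 bytes: K' = 4e 00 00.
K' ⊕ ipad = 78 36 36; K' ⊕ opad = 12 5c 5c.
m1: inner = H(78 36 36 f7) = 01 db; tag = H(12 5c 5c 01 db) = 01a6
m2: inner = H(78 36 36 6b) = 01 4f; tag = H(12 5c 5c 01 4f) = 011a
m3: inner = H(78 36 36 95) = 01 79; tag = H(12 5c 5c 01 79) = 0144 ← matches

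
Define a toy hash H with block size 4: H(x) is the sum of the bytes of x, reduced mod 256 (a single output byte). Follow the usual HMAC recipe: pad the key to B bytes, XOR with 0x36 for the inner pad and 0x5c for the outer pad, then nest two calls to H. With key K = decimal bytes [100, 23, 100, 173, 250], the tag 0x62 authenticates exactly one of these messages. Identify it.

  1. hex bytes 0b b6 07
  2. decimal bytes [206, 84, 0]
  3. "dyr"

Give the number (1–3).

Key decimal bytes [100, 23, 100, 173, 250] = 64 17 64 ad fa is 5 bytes > B = 4, so hash it first: H(key) = 86, then zero-pad to 4 bytes: K' = 86 00 00 00.
K' ⊕ ipad = b0 36 36 36; K' ⊕ opad = da 5c 5c 5c.
m1: inner = H(b0 36 36 36 0b b6 07) = 1a; tag = H(da 5c 5c 5c 1a) = 08
m2: inner = H(b0 36 36 36 ce 54 00) = 74; tag = H(da 5c 5c 5c 74) = 62 ← matches
m3: inner = H(b0 36 36 36 64 79 72) = a1; tag = H(da 5c 5c 5c a1) = 8f

2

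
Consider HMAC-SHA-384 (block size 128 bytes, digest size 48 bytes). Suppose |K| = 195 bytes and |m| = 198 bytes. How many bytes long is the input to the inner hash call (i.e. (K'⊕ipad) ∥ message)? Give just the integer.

Key is 195 > 128 bytes, so it is hashed to 48 bytes then zero-padded to 128: |K'| = 128.
Inner input = (K'⊕ipad) ∥ m → 128 + 198 = 326 bytes.

326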